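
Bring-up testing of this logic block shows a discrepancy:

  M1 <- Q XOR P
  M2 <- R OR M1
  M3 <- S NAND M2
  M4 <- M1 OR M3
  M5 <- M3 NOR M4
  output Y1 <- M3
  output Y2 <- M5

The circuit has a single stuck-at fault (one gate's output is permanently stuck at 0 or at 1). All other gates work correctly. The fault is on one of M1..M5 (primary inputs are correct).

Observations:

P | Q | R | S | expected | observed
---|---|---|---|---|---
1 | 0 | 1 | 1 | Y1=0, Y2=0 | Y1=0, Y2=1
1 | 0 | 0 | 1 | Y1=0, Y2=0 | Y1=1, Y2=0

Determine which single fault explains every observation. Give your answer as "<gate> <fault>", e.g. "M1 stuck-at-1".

M1 stuck-at-0

Fault-free values for test 1 (P=1, Q=0, R=1, S=1): M1=1, M2=1, M3=0, M4=1, M5=0, giving Y1=0, Y2=0. Observed Y1=0, Y2=1.
Test 1: faults giving observed Y1=0, Y2=1 are {M1 stuck-at-0, M4 stuck-at-0, M5 stuck-at-1}.
Test 2 (P=1, Q=0, R=0, S=1): fault-free M1=1, M2=1, M3=0, M4=1, M5=0 → Y1=0, Y2=0; observed Y1=1, Y2=0. Eliminates M4 stuck-at-0, M5 stuck-at-1.
Only M1 stuck-at-0 is consistent with every test.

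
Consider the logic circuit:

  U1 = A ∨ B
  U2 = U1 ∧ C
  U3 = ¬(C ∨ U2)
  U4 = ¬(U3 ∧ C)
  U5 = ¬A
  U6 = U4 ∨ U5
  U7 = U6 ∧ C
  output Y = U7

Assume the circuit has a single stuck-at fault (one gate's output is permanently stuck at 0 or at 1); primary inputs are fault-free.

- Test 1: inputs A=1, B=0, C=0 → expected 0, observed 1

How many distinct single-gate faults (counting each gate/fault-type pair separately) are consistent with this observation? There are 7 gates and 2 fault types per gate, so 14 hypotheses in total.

Fault-free: U1=1, U2=0, U3=1, U4=1, U5=0, U6=1, U7=0 → 0. Observed 1.
  U1 stuck-at-0: output 0 ✗
  U1 stuck-at-1: output 0 ✗
  U2 stuck-at-0: output 0 ✗
  U2 stuck-at-1: output 0 ✗
  U3 stuck-at-0: output 0 ✗
  U3 stuck-at-1: output 0 ✗
  U4 stuck-at-0: output 0 ✗
  U4 stuck-at-1: output 0 ✗
  U5 stuck-at-0: output 0 ✗
  U5 stuck-at-1: output 0 ✗
  U6 stuck-at-0: output 0 ✗
  U6 stuck-at-1: output 0 ✗
  U7 stuck-at-0: output 0 ✗
  U7 stuck-at-1: output 1 ✓
Consistent faults: {U7 stuck-at-1} — 1 in all.

1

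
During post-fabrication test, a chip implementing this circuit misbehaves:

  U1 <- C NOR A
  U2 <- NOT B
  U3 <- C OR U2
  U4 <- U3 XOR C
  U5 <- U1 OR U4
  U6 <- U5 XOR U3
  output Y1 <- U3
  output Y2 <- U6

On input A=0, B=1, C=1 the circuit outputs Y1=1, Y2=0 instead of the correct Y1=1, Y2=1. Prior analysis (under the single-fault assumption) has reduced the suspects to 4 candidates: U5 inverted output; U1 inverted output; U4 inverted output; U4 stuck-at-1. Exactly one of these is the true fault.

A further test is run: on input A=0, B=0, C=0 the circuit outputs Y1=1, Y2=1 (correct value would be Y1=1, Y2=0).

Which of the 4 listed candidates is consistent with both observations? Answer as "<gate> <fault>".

U5 inverted output

Evaluate each candidate on input A=0, B=0, C=0:
  U5 inverted output: U1=1, U2=1, U3=1, U4=1, U5=0 [inverted output], U6=1 → Y1=1, Y2=1 — matches
  U1 inverted output: U1=0 [inverted output], U2=1, U3=1, U4=1, U5=1, U6=0 → Y1=1, Y2=0 — eliminated
  U4 inverted output: U1=1, U2=1, U3=1, U4=0 [inverted output], U5=1, U6=0 → Y1=1, Y2=0 — eliminated
  U4 stuck-at-1: U1=1, U2=1, U3=1, U4=1 [stuck-at-1], U5=1, U6=0 → Y1=1, Y2=0 — eliminated
Only U5 inverted output reproduces the observed Y1=1, Y2=1.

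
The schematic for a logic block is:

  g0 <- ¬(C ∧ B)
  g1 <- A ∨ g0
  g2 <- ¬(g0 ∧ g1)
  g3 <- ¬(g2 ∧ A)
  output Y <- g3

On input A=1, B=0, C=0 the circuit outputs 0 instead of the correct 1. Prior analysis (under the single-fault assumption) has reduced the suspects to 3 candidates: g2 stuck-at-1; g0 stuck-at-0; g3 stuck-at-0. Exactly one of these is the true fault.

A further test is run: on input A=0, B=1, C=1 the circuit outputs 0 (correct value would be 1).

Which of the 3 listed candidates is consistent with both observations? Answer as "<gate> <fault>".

g3 stuck-at-0

Evaluate each candidate on input A=0, B=1, C=1:
  g2 stuck-at-1: g0=0, g1=0, g2=1 [stuck-at-1], g3=1 → 1 — eliminated
  g0 stuck-at-0: g0=0 [stuck-at-0], g1=0, g2=1, g3=1 → 1 — eliminated
  g3 stuck-at-0: g0=0, g1=0, g2=1, g3=0 [stuck-at-0] → 0 — matches
Only g3 stuck-at-0 reproduces the observed 0.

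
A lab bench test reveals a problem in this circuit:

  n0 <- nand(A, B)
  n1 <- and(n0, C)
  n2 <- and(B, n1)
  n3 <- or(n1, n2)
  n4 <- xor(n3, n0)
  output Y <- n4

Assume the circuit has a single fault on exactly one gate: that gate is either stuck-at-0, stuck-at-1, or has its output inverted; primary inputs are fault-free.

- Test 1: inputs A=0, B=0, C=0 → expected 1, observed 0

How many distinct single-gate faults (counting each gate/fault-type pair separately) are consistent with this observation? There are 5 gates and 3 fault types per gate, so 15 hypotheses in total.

10

Fault-free: n0=1, n1=0, n2=0, n3=0, n4=1 → 1. Observed 0.
  n0: stuck-at-0, inverted output ✓; others ✗
  n1: stuck-at-1, inverted output ✓; others ✗
  n2: stuck-at-1, inverted output ✓; others ✗
  n3: stuck-at-1, inverted output ✓; others ✗
  n4: stuck-at-0, inverted output ✓; others ✗
Consistent faults: {n0 stuck-at-0, n0 inverted output, n1 stuck-at-1, n1 inverted output, n2 stuck-at-1, n2 inverted output, n3 stuck-at-1, n3 inverted output, n4 stuck-at-0, n4 inverted output} — 10 in all.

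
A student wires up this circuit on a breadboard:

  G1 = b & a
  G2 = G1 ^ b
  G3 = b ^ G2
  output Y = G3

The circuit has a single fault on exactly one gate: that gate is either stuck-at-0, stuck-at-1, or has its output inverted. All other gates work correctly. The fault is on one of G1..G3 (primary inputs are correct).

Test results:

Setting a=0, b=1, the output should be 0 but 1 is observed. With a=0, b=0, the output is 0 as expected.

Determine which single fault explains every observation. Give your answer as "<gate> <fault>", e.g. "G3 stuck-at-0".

G2 stuck-at-0

Fault-free values for test 1 (a=0, b=1): G1=0, G2=1, G3=0, giving Y=0. Observed 1.
Test 1: faults giving observed 1 are {G1 stuck-at-1, G1 inverted output, G2 stuck-at-0, G2 inverted output, G3 stuck-at-1, G3 inverted output}.
Test 2 (a=0, b=0): fault-free G1=0, G2=0, G3=0 → 0; observed 0. Eliminates G1 stuck-at-1, G1 inverted output, G2 inverted output, G3 stuck-at-1, G3 inverted output.
Only G2 stuck-at-0 is consistent with every test.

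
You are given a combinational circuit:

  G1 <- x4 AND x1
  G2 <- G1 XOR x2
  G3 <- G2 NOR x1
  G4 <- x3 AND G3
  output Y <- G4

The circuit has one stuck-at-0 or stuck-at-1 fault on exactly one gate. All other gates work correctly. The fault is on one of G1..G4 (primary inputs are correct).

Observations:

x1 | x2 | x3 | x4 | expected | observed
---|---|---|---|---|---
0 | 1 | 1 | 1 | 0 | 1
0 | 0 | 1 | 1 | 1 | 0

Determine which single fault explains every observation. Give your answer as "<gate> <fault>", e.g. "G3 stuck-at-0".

G1 stuck-at-1

Fault-free values for test 1 (x1=0, x2=1, x3=1, x4=1): G1=0, G2=1, G3=0, G4=0, giving Y=0. Observed 1.
Test 1: faults giving observed 1 are {G1 stuck-at-1, G2 stuck-at-0, G3 stuck-at-1, G4 stuck-at-1}.
Test 2 (x1=0, x2=0, x3=1, x4=1): fault-free G1=0, G2=0, G3=1, G4=1 → 1; observed 0. Eliminates G2 stuck-at-0, G3 stuck-at-1, G4 stuck-at-1.
Only G1 stuck-at-1 is consistent with every test.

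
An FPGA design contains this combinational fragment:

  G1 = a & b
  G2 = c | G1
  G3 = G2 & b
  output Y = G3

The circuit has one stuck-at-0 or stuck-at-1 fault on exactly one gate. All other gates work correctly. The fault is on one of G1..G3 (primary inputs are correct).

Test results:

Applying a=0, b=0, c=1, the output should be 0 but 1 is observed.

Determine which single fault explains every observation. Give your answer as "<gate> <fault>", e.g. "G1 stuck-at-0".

Fault-free values for test 1 (a=0, b=0, c=1): G1=0, G2=1, G3=0, giving Y=0. Observed 1.
Test 1: faults giving observed 1 are {G3 stuck-at-1}.
Only G3 stuck-at-1 is consistent with every test.

G3 stuck-at-1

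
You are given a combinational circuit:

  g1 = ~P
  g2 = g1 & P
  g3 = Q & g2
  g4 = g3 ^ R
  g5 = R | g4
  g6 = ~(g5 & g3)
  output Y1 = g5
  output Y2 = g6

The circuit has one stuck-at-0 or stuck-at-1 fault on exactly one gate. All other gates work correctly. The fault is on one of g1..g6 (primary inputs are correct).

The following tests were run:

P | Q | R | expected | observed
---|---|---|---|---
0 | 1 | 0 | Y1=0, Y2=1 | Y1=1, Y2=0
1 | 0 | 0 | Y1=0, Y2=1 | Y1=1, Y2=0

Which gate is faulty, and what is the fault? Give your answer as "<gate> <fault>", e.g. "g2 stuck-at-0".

Fault-free values for test 1 (P=0, Q=1, R=0): g1=1, g2=0, g3=0, g4=0, g5=0, g6=1, giving Y1=0, Y2=1. Observed Y1=1, Y2=0.
Test 1: faults giving observed Y1=1, Y2=0 are {g2 stuck-at-1, g3 stuck-at-1}.
Test 2 (P=1, Q=0, R=0): fault-free g1=0, g2=0, g3=0, g4=0, g5=0, g6=1 → Y1=0, Y2=1; observed Y1=1, Y2=0. Eliminates g2 stuck-at-1.
Only g3 stuck-at-1 is consistent with every test.

g3 stuck-at-1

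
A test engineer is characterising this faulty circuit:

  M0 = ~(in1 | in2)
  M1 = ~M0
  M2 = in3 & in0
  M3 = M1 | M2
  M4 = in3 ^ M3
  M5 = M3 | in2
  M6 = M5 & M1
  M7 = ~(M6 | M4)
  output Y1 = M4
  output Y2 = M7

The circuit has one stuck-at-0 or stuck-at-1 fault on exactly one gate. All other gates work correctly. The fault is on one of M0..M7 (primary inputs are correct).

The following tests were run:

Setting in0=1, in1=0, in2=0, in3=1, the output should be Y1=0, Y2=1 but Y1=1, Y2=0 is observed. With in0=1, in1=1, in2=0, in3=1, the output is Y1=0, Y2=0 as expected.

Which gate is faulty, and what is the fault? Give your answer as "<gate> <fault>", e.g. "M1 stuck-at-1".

Fault-free values for test 1 (in0=1, in1=0, in2=0, in3=1): M0=1, M1=0, M2=1, M3=1, M4=0, M5=1, M6=0, M7=1, giving Y1=0, Y2=1. Observed Y1=1, Y2=0.
Test 1: faults giving observed Y1=1, Y2=0 are {M2 stuck-at-0, M3 stuck-at-0, M4 stuck-at-1}.
Test 2 (in0=1, in1=1, in2=0, in3=1): fault-free M0=0, M1=1, M2=1, M3=1, M4=0, M5=1, M6=1, M7=0 → Y1=0, Y2=0; observed Y1=0, Y2=0. Eliminates M3 stuck-at-0, M4 stuck-at-1.
Only M2 stuck-at-0 is consistent with every test.

M2 stuck-at-0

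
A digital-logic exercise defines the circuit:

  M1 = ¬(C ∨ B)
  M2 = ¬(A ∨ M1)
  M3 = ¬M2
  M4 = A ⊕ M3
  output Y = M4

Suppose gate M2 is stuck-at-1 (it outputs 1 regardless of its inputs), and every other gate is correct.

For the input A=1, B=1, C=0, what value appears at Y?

1

Propagate with M2 forced: M1=0, M2=1 [stuck-at-1], M3=0, M4=1.
So Y = 1. (Without the fault it would be 0.)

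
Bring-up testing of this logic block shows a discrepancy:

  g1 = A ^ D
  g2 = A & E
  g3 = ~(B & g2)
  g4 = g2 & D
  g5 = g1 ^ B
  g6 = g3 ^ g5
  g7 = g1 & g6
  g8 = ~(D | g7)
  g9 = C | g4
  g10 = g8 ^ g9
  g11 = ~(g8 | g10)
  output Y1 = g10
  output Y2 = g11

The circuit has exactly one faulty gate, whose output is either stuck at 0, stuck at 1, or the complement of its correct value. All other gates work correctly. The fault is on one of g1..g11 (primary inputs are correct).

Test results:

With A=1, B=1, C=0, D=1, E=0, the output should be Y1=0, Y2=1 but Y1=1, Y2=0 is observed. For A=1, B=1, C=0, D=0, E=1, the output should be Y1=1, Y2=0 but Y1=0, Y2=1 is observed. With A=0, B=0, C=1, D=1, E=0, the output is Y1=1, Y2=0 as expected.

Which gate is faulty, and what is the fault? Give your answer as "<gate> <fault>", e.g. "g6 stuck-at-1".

g2 inverted output

Fault-free values for test 1 (A=1, B=1, C=0, D=1, E=0): g1=0, g2=0, g3=1, g4=0, g5=1, g6=0, g7=0, g8=0, g9=0, g10=0, g11=1, giving Y1=0, Y2=1. Observed Y1=1, Y2=0.
Test 1: faults giving observed Y1=1, Y2=0 are {g2 stuck-at-1, g2 inverted output, g4 stuck-at-1, g4 inverted output, g8 stuck-at-1, g8 inverted output, g9 stuck-at-1, g9 inverted output, g10 stuck-at-1, g10 inverted output}.
Test 2 (A=1, B=1, C=0, D=0, E=1): fault-free g1=1, g2=1, g3=0, g4=0, g5=0, g6=0, g7=0, g8=1, g9=0, g10=1, g11=0 → Y1=1, Y2=0; observed Y1=0, Y2=1. Eliminates g2 stuck-at-1, g4 stuck-at-1, g4 inverted output, g8 stuck-at-1, g9 stuck-at-1, g9 inverted output, g10 stuck-at-1, g10 inverted output.
Test 3 (A=0, B=0, C=1, D=1, E=0): fault-free g1=1, g2=0, g3=1, g4=0, g5=1, g6=0, g7=0, g8=0, g9=1, g10=1, g11=0 → Y1=1, Y2=0; observed Y1=1, Y2=0. Eliminates g8 inverted output.
Only g2 inverted output is consistent with every test.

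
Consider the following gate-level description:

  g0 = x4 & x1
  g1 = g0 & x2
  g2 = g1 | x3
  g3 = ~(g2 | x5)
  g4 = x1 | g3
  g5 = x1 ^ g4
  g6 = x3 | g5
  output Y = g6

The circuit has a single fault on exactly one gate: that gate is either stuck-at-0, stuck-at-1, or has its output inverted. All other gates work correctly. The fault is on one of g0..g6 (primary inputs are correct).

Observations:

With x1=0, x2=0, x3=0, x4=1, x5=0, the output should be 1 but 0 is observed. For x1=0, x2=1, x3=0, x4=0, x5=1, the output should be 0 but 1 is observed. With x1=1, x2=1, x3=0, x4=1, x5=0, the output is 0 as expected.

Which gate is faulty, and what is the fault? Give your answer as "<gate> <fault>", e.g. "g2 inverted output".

g3 inverted output

Fault-free values for test 1 (x1=0, x2=0, x3=0, x4=1, x5=0): g0=0, g1=0, g2=0, g3=1, g4=1, g5=1, g6=1, giving Y=1. Observed 0.
Test 1: faults giving observed 0 are {g1 stuck-at-1, g1 inverted output, g2 stuck-at-1, g2 inverted output, g3 stuck-at-0, g3 inverted output, g4 stuck-at-0, g4 inverted output, g5 stuck-at-0, g5 inverted output, g6 stuck-at-0, g6 inverted output}.
Test 2 (x1=0, x2=1, x3=0, x4=0, x5=1): fault-free g0=0, g1=0, g2=0, g3=0, g4=0, g5=0, g6=0 → 0; observed 1. Eliminates g1 stuck-at-1, g1 inverted output, g2 stuck-at-1, g2 inverted output, g3 stuck-at-0, g4 stuck-at-0, g5 stuck-at-0, g6 stuck-at-0.
Test 3 (x1=1, x2=1, x3=0, x4=1, x5=0): fault-free g0=1, g1=1, g2=1, g3=0, g4=1, g5=0, g6=0 → 0; observed 0. Eliminates g4 inverted output, g5 inverted output, g6 inverted output.
Only g3 inverted output is consistent with every test.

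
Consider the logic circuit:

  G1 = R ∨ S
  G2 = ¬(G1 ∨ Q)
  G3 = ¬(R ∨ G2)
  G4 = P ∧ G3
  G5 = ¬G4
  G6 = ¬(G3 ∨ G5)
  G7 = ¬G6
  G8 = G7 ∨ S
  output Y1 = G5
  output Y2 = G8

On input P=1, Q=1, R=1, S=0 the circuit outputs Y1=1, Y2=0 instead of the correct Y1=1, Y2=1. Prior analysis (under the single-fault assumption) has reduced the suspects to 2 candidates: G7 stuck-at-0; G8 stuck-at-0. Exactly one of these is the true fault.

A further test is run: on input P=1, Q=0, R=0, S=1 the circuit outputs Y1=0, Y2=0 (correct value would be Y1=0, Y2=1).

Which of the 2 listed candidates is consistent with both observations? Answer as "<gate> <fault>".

G8 stuck-at-0

Evaluate each candidate on input P=1, Q=0, R=0, S=1:
  G7 stuck-at-0: G1=1, G2=0, G3=1, G4=1, G5=0, G6=0, G7=0 [stuck-at-0], G8=1 → Y1=0, Y2=1 — eliminated
  G8 stuck-at-0: G1=1, G2=0, G3=1, G4=1, G5=0, G6=0, G7=1, G8=0 [stuck-at-0] → Y1=0, Y2=0 — matches
Only G8 stuck-at-0 reproduces the observed Y1=0, Y2=0.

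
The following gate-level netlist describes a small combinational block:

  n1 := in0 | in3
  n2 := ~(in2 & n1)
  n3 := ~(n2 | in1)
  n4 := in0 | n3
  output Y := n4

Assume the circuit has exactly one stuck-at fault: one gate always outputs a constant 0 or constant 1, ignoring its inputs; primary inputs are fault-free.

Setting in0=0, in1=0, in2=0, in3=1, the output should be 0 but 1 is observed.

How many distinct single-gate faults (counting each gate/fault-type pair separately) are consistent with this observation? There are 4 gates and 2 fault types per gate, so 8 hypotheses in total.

Fault-free: n1=1, n2=1, n3=0, n4=0 → 0. Observed 1.
  n1 stuck-at-0: output 0 ✗
  n1 stuck-at-1: output 0 ✗
  n2 stuck-at-0: output 1 ✓
  n2 stuck-at-1: output 0 ✗
  n3 stuck-at-0: output 0 ✗
  n3 stuck-at-1: output 1 ✓
  n4 stuck-at-0: output 0 ✗
  n4 stuck-at-1: output 1 ✓
Consistent faults: {n2 stuck-at-0, n3 stuck-at-1, n4 stuck-at-1} — 3 in all.

3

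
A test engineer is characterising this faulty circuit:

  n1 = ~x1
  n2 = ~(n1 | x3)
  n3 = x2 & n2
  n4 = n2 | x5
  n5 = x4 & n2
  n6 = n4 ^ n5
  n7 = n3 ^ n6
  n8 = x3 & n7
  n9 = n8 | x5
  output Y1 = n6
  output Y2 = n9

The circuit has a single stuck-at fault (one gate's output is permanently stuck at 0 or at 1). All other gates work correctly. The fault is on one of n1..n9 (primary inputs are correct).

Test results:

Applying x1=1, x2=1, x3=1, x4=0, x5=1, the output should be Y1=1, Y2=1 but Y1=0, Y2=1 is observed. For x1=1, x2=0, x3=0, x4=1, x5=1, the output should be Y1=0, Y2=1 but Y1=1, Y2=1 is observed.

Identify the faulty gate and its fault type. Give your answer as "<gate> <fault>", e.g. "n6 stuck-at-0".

n4 stuck-at-0

Fault-free values for test 1 (x1=1, x2=1, x3=1, x4=0, x5=1): n1=0, n2=0, n3=0, n4=1, n5=0, n6=1, n7=1, n8=1, n9=1, giving Y1=1, Y2=1. Observed Y1=0, Y2=1.
Test 1: faults giving observed Y1=0, Y2=1 are {n4 stuck-at-0, n5 stuck-at-1, n6 stuck-at-0}.
Test 2 (x1=1, x2=0, x3=0, x4=1, x5=1): fault-free n1=0, n2=1, n3=0, n4=1, n5=1, n6=0, n7=0, n8=0, n9=1 → Y1=0, Y2=1; observed Y1=1, Y2=1. Eliminates n5 stuck-at-1, n6 stuck-at-0.
Only n4 stuck-at-0 is consistent with every test.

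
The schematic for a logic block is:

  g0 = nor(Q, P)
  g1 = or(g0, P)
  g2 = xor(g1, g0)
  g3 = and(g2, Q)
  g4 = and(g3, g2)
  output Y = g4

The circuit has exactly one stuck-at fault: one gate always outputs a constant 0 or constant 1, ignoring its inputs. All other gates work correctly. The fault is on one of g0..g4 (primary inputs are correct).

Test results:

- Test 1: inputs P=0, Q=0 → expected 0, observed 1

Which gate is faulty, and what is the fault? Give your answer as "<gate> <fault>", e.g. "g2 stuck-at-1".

Fault-free values for test 1 (P=0, Q=0): g0=1, g1=1, g2=0, g3=0, g4=0, giving Y=0. Observed 1.
Test 1: faults giving observed 1 are {g4 stuck-at-1}.
Only g4 stuck-at-1 is consistent with every test.

g4 stuck-at-1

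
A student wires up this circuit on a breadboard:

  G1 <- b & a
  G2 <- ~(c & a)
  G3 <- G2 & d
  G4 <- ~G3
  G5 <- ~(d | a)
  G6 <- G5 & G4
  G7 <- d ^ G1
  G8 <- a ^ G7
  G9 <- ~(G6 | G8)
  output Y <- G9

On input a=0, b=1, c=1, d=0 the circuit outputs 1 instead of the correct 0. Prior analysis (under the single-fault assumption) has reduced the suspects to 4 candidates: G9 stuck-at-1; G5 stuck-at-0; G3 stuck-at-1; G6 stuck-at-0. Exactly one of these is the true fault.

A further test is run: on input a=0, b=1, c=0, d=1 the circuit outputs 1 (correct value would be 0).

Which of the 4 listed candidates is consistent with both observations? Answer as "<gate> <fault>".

Evaluate each candidate on input a=0, b=1, c=0, d=1:
  G9 stuck-at-1: G1=0, G2=1, G3=1, G4=0, G5=0, G6=0, G7=1, G8=1, G9=1 [stuck-at-1] → 1 — matches
  G5 stuck-at-0: G1=0, G2=1, G3=1, G4=0, G5=0 [stuck-at-0], G6=0, G7=1, G8=1, G9=0 → 0 — eliminated
  G3 stuck-at-1: G1=0, G2=1, G3=1 [stuck-at-1], G4=0, G5=0, G6=0, G7=1, G8=1, G9=0 → 0 — eliminated
  G6 stuck-at-0: G1=0, G2=1, G3=1, G4=0, G5=0, G6=0 [stuck-at-0], G7=1, G8=1, G9=0 → 0 — eliminated
Only G9 stuck-at-1 reproduces the observed 1.

G9 stuck-at-1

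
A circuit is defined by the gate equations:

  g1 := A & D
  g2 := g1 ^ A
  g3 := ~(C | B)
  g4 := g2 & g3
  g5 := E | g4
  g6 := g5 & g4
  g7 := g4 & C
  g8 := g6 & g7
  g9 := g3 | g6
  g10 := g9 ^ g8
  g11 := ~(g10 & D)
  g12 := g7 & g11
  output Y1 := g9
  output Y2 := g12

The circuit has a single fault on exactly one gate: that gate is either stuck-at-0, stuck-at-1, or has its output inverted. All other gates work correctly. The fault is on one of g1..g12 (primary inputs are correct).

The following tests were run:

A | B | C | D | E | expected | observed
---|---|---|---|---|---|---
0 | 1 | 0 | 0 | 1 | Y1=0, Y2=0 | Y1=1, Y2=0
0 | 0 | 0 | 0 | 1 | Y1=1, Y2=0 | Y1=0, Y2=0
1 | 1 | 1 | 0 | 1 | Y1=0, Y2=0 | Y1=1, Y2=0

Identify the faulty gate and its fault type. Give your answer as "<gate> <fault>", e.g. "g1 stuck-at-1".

Fault-free values for test 1 (A=0, B=1, C=0, D=0, E=1): g1=0, g2=0, g3=0, g4=0, g5=1, g6=0, g7=0, g8=0, g9=0, g10=0, g11=1, g12=0, giving Y1=0, Y2=0. Observed Y1=1, Y2=0.
Test 1: faults giving observed Y1=1, Y2=0 are {g3 stuck-at-1, g3 inverted output, g4 stuck-at-1, g4 inverted output, g6 stuck-at-1, g6 inverted output, g9 stuck-at-1, g9 inverted output}.
Test 2 (A=0, B=0, C=0, D=0, E=1): fault-free g1=0, g2=0, g3=1, g4=0, g5=1, g6=0, g7=0, g8=0, g9=1, g10=1, g11=1, g12=0 → Y1=1, Y2=0; observed Y1=0, Y2=0. Eliminates g3 stuck-at-1, g4 stuck-at-1, g4 inverted output, g6 stuck-at-1, g6 inverted output, g9 stuck-at-1.
Test 3 (A=1, B=1, C=1, D=0, E=1): fault-free g1=0, g2=1, g3=0, g4=0, g5=1, g6=0, g7=0, g8=0, g9=0, g10=0, g11=1, g12=0 → Y1=0, Y2=0; observed Y1=1, Y2=0. Eliminates g3 inverted output.
Only g9 inverted output is consistent with every test.

g9 inverted output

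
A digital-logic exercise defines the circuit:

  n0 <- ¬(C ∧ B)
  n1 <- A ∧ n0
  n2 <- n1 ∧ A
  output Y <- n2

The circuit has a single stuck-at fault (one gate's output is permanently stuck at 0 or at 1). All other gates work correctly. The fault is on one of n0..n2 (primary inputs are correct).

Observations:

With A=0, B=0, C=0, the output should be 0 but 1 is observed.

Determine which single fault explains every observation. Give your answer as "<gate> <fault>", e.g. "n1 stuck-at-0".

Fault-free values for test 1 (A=0, B=0, C=0): n0=1, n1=0, n2=0, giving Y=0. Observed 1.
Test 1: faults giving observed 1 are {n2 stuck-at-1}.
Only n2 stuck-at-1 is consistent with every test.

n2 stuck-at-1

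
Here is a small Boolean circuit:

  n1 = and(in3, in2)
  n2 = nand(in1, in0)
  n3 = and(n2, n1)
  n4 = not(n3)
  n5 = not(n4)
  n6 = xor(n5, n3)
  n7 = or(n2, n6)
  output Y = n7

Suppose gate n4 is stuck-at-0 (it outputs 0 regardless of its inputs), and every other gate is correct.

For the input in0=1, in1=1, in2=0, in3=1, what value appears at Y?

Propagate with n4 forced: n1=0, n2=0, n3=0, n4=0 [stuck-at-0], n5=1, n6=1, n7=1.
So Y = 1. (Without the fault it would be 0.)

1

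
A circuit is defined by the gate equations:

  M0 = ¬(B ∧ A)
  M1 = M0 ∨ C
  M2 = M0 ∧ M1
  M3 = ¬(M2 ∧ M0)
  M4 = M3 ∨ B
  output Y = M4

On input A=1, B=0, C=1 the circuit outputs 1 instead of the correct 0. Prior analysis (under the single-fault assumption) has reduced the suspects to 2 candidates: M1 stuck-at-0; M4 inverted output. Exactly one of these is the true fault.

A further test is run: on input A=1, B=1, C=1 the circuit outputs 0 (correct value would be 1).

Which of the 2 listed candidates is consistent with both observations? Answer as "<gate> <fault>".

M4 inverted output

Evaluate each candidate on input A=1, B=1, C=1:
  M1 stuck-at-0: M0=0, M1=0 [stuck-at-0], M2=0, M3=1, M4=1 → 1 — eliminated
  M4 inverted output: M0=0, M1=1, M2=0, M3=1, M4=0 [inverted output] → 0 — matches
Only M4 inverted output reproduces the observed 0.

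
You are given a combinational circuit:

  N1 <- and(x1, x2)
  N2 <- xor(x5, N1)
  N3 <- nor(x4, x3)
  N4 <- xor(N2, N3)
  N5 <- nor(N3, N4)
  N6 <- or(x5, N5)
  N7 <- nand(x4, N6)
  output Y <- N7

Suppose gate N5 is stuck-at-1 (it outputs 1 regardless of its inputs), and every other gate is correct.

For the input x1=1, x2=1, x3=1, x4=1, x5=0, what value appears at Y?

0

Propagate with N5 forced: N1=1, N2=1, N3=0, N4=1, N5=1 [stuck-at-1], N6=1, N7=0.
So Y = 0. (Without the fault it would be 1.)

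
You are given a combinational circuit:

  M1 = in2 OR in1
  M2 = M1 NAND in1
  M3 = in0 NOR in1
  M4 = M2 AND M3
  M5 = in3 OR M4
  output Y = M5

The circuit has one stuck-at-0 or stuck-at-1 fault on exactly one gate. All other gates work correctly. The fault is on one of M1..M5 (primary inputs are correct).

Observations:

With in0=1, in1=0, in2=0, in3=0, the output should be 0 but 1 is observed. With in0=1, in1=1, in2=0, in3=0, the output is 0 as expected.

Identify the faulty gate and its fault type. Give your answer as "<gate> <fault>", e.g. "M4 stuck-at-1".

M3 stuck-at-1

Fault-free values for test 1 (in0=1, in1=0, in2=0, in3=0): M1=0, M2=1, M3=0, M4=0, M5=0, giving Y=0. Observed 1.
Test 1: faults giving observed 1 are {M3 stuck-at-1, M4 stuck-at-1, M5 stuck-at-1}.
Test 2 (in0=1, in1=1, in2=0, in3=0): fault-free M1=1, M2=0, M3=0, M4=0, M5=0 → 0; observed 0. Eliminates M4 stuck-at-1, M5 stuck-at-1.
Only M3 stuck-at-1 is consistent with every test.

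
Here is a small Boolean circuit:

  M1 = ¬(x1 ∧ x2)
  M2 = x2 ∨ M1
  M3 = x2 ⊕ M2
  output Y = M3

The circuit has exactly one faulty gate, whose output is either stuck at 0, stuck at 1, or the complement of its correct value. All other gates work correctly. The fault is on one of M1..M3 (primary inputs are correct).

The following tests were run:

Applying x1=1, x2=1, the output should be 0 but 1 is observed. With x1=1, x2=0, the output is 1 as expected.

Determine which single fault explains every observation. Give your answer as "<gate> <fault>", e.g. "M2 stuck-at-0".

Fault-free values for test 1 (x1=1, x2=1): M1=0, M2=1, M3=0, giving Y=0. Observed 1.
Test 1: faults giving observed 1 are {M2 stuck-at-0, M2 inverted output, M3 stuck-at-1, M3 inverted output}.
Test 2 (x1=1, x2=0): fault-free M1=1, M2=1, M3=1 → 1; observed 1. Eliminates M2 stuck-at-0, M2 inverted output, M3 inverted output.
Only M3 stuck-at-1 is consistent with every test.

M3 stuck-at-1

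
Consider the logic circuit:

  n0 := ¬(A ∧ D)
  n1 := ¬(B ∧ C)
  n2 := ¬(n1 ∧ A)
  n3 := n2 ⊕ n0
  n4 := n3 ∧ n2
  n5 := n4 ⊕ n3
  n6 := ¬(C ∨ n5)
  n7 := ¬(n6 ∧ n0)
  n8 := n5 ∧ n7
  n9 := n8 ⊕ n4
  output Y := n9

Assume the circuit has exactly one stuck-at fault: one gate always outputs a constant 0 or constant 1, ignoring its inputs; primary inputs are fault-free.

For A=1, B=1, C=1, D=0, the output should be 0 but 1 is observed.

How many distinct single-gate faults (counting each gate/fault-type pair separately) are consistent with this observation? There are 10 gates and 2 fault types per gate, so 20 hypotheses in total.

7

Fault-free: n0=1, n1=0, n2=1, n3=0, n4=0, n5=0, n6=0, n7=1, n8=0, n9=0 → 0. Observed 1.
  n0: stuck-at-0 ✓; others ✗
  n1: stuck-at-1 ✓; others ✗
  n2: stuck-at-0 ✓; others ✗
  n3: stuck-at-1 ✓; others ✗
  n4: none of the 2 fault types match ✗
  n5: stuck-at-1 ✓; others ✗
  n6: none of the 2 fault types match ✗
  n7: none of the 2 fault types match ✗
  n8: stuck-at-1 ✓; others ✗
  n9: stuck-at-1 ✓; others ✗
Consistent faults: {n0 stuck-at-0, n1 stuck-at-1, n2 stuck-at-0, n3 stuck-at-1, n5 stuck-at-1, n8 stuck-at-1, n9 stuck-at-1} — 7 in all.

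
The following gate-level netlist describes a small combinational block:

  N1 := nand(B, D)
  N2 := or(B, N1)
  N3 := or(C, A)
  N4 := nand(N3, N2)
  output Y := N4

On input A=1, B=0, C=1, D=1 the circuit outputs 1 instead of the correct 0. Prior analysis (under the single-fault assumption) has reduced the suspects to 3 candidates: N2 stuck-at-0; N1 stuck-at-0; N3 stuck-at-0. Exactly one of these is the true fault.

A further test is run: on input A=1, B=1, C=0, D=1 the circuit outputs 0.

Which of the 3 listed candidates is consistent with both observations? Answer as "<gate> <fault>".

Evaluate each candidate on input A=1, B=1, C=0, D=1:
  N2 stuck-at-0: N1=0, N2=0 [stuck-at-0], N3=1, N4=1 → 1 — eliminated
  N1 stuck-at-0: N1=0 [stuck-at-0], N2=1, N3=1, N4=0 → 0 — matches
  N3 stuck-at-0: N1=0, N2=1, N3=0 [stuck-at-0], N4=1 → 1 — eliminated
Only N1 stuck-at-0 reproduces the observed 0.

N1 stuck-at-0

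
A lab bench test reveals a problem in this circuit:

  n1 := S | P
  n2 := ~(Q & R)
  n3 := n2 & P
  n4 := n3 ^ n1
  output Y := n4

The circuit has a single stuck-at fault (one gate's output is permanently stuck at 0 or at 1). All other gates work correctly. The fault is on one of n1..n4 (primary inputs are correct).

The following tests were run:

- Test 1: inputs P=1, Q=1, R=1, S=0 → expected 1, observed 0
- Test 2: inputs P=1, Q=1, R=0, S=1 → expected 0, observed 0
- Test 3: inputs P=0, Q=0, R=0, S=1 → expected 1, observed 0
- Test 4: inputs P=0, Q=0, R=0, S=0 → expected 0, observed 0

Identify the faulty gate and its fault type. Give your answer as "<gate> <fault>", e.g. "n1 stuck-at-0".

Fault-free values for test 1 (P=1, Q=1, R=1, S=0): n1=1, n2=0, n3=0, n4=1, giving Y=1. Observed 0.
Test 1: faults giving observed 0 are {n1 stuck-at-0, n2 stuck-at-1, n3 stuck-at-1, n4 stuck-at-0}.
Test 2 (P=1, Q=1, R=0, S=1): fault-free n1=1, n2=1, n3=1, n4=0 → 0; observed 0. Eliminates n1 stuck-at-0.
Test 3 (P=0, Q=0, R=0, S=1): fault-free n1=1, n2=1, n3=0, n4=1 → 1; observed 0. Eliminates n2 stuck-at-1.
Test 4 (P=0, Q=0, R=0, S=0): fault-free n1=0, n2=1, n3=0, n4=0 → 0; observed 0. Eliminates n3 stuck-at-1.
Only n4 stuck-at-0 is consistent with every test.

n4 stuck-at-0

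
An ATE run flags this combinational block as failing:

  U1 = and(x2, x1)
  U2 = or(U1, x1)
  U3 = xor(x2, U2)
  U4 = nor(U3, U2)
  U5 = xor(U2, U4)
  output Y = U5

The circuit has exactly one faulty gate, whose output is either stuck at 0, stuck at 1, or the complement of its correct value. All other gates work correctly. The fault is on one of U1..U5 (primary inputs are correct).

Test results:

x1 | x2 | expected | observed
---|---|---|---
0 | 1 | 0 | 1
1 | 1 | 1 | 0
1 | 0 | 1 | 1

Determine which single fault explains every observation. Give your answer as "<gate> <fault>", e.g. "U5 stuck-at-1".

U2 inverted output

Fault-free values for test 1 (x1=0, x2=1): U1=0, U2=0, U3=1, U4=0, U5=0, giving Y=0. Observed 1.
Test 1: faults giving observed 1 are {U1 stuck-at-1, U1 inverted output, U2 stuck-at-1, U2 inverted output, U3 stuck-at-0, U3 inverted output, U4 stuck-at-1, U4 inverted output, U5 stuck-at-1, U5 inverted output}.
Test 2 (x1=1, x2=1): fault-free U1=1, U2=1, U3=0, U4=0, U5=1 → 1; observed 0. Eliminates U1 stuck-at-1, U1 inverted output, U2 stuck-at-1, U3 stuck-at-0, U3 inverted output, U5 stuck-at-1.
Test 3 (x1=1, x2=0): fault-free U1=0, U2=1, U3=1, U4=0, U5=1 → 1; observed 1. Eliminates U4 stuck-at-1, U4 inverted output, U5 inverted output.
Only U2 inverted output is consistent with every test.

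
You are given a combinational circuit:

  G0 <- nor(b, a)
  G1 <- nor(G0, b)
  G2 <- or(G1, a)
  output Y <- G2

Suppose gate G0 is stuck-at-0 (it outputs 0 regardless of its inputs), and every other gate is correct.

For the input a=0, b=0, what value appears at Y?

1

Propagate with G0 forced: G0=0 [stuck-at-0], G1=1, G2=1.
So Y = 1. (Without the fault it would be 0.)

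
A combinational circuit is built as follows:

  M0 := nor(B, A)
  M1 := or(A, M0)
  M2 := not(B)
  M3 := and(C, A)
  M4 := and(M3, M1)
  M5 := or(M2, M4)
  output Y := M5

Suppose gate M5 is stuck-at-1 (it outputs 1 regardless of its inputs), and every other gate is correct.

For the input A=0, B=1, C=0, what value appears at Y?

Propagate with M5 forced: M0=0, M1=0, M2=0, M3=0, M4=0, M5=1 [stuck-at-1].
So Y = 1. (Without the fault it would be 0.)

1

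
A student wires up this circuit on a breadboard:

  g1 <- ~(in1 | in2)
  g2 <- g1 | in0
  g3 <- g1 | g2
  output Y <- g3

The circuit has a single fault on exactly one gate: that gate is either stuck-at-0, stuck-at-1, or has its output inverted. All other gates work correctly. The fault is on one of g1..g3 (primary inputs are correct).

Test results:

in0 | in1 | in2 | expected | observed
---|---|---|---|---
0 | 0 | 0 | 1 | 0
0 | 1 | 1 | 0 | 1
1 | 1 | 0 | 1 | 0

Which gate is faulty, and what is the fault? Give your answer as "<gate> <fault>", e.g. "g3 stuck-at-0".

Fault-free values for test 1 (in0=0, in1=0, in2=0): g1=1, g2=1, g3=1, giving Y=1. Observed 0.
Test 1: faults giving observed 0 are {g1 stuck-at-0, g1 inverted output, g3 stuck-at-0, g3 inverted output}.
Test 2 (in0=0, in1=1, in2=1): fault-free g1=0, g2=0, g3=0 → 0; observed 1. Eliminates g1 stuck-at-0, g3 stuck-at-0.
Test 3 (in0=1, in1=1, in2=0): fault-free g1=0, g2=1, g3=1 → 1; observed 0. Eliminates g1 inverted output.
Only g3 inverted output is consistent with every test.

g3 inverted output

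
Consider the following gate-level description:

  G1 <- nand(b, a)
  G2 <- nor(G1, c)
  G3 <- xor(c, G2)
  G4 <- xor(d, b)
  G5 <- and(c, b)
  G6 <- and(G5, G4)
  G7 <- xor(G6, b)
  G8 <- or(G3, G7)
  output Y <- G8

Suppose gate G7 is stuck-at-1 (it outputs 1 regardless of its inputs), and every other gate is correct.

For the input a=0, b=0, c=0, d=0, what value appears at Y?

1

Propagate with G7 forced: G1=1, G2=0, G3=0, G4=0, G5=0, G6=0, G7=1 [stuck-at-1], G8=1.
So Y = 1. (Without the fault it would be 0.)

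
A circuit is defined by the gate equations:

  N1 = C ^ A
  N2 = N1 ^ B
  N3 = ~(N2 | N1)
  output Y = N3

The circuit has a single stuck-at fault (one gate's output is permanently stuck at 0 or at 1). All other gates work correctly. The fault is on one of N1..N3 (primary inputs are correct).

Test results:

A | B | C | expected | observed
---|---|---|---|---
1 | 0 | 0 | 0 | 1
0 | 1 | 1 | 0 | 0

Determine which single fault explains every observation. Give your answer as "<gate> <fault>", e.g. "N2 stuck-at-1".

N1 stuck-at-0

Fault-free values for test 1 (A=1, B=0, C=0): N1=1, N2=1, N3=0, giving Y=0. Observed 1.
Test 1: faults giving observed 1 are {N1 stuck-at-0, N3 stuck-at-1}.
Test 2 (A=0, B=1, C=1): fault-free N1=1, N2=0, N3=0 → 0; observed 0. Eliminates N3 stuck-at-1.
Only N1 stuck-at-0 is consistent with every test.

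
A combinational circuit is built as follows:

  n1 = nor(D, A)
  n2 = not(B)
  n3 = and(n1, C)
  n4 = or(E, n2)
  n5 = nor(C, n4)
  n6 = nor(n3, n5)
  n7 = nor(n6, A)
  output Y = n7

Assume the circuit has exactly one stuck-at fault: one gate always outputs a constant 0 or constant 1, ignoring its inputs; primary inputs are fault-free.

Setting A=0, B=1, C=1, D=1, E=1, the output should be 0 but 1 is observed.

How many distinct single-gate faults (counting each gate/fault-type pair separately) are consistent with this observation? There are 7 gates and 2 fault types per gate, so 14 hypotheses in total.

5

Fault-free: n1=0, n2=0, n3=0, n4=1, n5=0, n6=1, n7=0 → 0. Observed 1.
  n1 stuck-at-0: output 0 ✗
  n1 stuck-at-1: output 1 ✓
  n2 stuck-at-0: output 0 ✗
  n2 stuck-at-1: output 0 ✗
  n3 stuck-at-0: output 0 ✗
  n3 stuck-at-1: output 1 ✓
  n4 stuck-at-0: output 0 ✗
  n4 stuck-at-1: output 0 ✗
  n5 stuck-at-0: output 0 ✗
  n5 stuck-at-1: output 1 ✓
  n6 stuck-at-0: output 1 ✓
  n6 stuck-at-1: output 0 ✗
  n7 stuck-at-0: output 0 ✗
  n7 stuck-at-1: output 1 ✓
Consistent faults: {n1 stuck-at-1, n3 stuck-at-1, n5 stuck-at-1, n6 stuck-at-0, n7 stuck-at-1} — 5 in all.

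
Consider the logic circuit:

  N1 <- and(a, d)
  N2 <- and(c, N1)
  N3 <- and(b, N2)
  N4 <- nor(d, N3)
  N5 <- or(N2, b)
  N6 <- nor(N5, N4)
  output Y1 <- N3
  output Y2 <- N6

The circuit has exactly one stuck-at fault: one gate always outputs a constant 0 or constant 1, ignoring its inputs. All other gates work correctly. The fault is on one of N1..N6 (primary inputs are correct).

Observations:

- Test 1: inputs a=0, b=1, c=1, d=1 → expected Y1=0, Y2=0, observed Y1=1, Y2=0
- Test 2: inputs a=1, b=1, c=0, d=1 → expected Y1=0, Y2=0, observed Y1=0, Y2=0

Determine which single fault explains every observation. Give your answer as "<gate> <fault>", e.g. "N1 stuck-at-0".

Fault-free values for test 1 (a=0, b=1, c=1, d=1): N1=0, N2=0, N3=0, N4=0, N5=1, N6=0, giving Y1=0, Y2=0. Observed Y1=1, Y2=0.
Test 1: faults giving observed Y1=1, Y2=0 are {N1 stuck-at-1, N2 stuck-at-1, N3 stuck-at-1}.
Test 2 (a=1, b=1, c=0, d=1): fault-free N1=1, N2=0, N3=0, N4=0, N5=1, N6=0 → Y1=0, Y2=0; observed Y1=0, Y2=0. Eliminates N2 stuck-at-1, N3 stuck-at-1.
Only N1 stuck-at-1 is consistent with every test.

N1 stuck-at-1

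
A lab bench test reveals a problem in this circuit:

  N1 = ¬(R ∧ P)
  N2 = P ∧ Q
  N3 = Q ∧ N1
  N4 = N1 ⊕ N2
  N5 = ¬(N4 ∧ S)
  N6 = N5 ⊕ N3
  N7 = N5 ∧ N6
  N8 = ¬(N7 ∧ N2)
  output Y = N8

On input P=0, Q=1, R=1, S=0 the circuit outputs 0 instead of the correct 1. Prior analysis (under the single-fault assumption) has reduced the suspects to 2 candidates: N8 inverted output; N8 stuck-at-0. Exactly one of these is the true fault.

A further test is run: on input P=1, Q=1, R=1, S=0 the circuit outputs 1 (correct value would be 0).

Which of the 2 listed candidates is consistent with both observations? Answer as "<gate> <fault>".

N8 inverted output

Evaluate each candidate on input P=1, Q=1, R=1, S=0:
  N8 inverted output: N1=0, N2=1, N3=0, N4=1, N5=1, N6=1, N7=1, N8=1 [inverted output] → 1 — matches
  N8 stuck-at-0: N1=0, N2=1, N3=0, N4=1, N5=1, N6=1, N7=1, N8=0 [stuck-at-0] → 0 — eliminated
Only N8 inverted output reproduces the observed 1.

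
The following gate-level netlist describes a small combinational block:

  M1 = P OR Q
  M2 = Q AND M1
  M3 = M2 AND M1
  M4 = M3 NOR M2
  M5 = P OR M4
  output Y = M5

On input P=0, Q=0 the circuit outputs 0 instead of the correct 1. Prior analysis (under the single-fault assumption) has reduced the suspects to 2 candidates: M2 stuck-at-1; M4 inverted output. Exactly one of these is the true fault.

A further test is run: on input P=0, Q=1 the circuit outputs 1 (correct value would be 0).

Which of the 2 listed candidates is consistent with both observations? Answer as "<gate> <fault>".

Evaluate each candidate on input P=0, Q=1:
  M2 stuck-at-1: M1=1, M2=1 [stuck-at-1], M3=1, M4=0, M5=0 → 0 — eliminated
  M4 inverted output: M1=1, M2=1, M3=1, M4=1 [inverted output], M5=1 → 1 — matches
Only M4 inverted output reproduces the observed 1.

M4 inverted output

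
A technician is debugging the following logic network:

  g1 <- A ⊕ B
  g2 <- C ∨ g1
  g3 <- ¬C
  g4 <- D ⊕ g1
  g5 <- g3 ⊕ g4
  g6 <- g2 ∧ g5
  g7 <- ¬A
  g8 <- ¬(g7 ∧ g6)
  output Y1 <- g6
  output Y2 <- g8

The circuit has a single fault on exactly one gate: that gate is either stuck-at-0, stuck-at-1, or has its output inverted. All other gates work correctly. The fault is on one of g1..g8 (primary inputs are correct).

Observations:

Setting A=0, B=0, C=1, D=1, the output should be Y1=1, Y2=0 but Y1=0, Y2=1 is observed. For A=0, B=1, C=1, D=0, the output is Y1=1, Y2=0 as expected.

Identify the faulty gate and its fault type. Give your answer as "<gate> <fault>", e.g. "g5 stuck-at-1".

Fault-free values for test 1 (A=0, B=0, C=1, D=1): g1=0, g2=1, g3=0, g4=1, g5=1, g6=1, g7=1, g8=0, giving Y1=1, Y2=0. Observed Y1=0, Y2=1.
Test 1: faults giving observed Y1=0, Y2=1 are {g1 stuck-at-1, g1 inverted output, g2 stuck-at-0, g2 inverted output, g3 stuck-at-1, g3 inverted output, g4 stuck-at-0, g4 inverted output, g5 stuck-at-0, g5 inverted output, g6 stuck-at-0, g6 inverted output}.
Test 2 (A=0, B=1, C=1, D=0): fault-free g1=1, g2=1, g3=0, g4=1, g5=1, g6=1, g7=1, g8=0 → Y1=1, Y2=0; observed Y1=1, Y2=0. Eliminates g1 inverted output, g2 stuck-at-0, g2 inverted output, g3 stuck-at-1, g3 inverted output, g4 stuck-at-0, g4 inverted output, g5 stuck-at-0, g5 inverted output, g6 stuck-at-0, g6 inverted output.
Only g1 stuck-at-1 is consistent with every test.

g1 stuck-at-1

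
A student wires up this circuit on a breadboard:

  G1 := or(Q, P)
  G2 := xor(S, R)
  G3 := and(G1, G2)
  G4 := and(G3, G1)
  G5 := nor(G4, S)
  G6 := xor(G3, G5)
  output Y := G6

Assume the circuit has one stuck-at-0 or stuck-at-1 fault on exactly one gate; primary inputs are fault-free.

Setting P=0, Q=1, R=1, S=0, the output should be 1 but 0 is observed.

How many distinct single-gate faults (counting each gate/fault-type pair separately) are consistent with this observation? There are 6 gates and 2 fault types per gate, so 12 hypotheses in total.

Fault-free: G1=1, G2=1, G3=1, G4=1, G5=0, G6=1 → 1. Observed 0.
  G1 stuck-at-0: output 1 ✗
  G1 stuck-at-1: output 1 ✗
  G2 stuck-at-0: output 1 ✗
  G2 stuck-at-1: output 1 ✗
  G3 stuck-at-0: output 1 ✗
  G3 stuck-at-1: output 1 ✗
  G4 stuck-at-0: output 0 ✓
  G4 stuck-at-1: output 1 ✗
  G5 stuck-at-0: output 1 ✗
  G5 stuck-at-1: output 0 ✓
  G6 stuck-at-0: output 0 ✓
  G6 stuck-at-1: output 1 ✗
Consistent faults: {G4 stuck-at-0, G5 stuck-at-1, G6 stuck-at-0} — 3 in all.

3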